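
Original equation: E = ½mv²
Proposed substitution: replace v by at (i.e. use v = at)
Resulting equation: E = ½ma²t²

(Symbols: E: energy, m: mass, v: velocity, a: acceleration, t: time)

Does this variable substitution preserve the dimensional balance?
Yes

[v] = [L T^-1] and [at] = [L T^-1]. These match, so the substitution replaces a quantity by one of the same dimensions and the result E = ½ma²t² has LHS [L^2 M T^-2] vs RHS [L^2 M T^-2] — still consistent.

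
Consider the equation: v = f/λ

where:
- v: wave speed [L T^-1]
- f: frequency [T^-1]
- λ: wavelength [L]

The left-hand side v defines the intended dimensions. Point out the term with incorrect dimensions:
The right-hand side term f/λ

v has dimensions [L T^-1], but f/λ has dimensions [L^-1 T^-1], so the term f/λ is dimensionally wrong for v.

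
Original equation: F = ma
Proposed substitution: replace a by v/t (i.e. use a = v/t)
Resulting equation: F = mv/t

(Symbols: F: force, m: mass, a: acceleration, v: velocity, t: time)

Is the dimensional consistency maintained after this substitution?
Yes

[a] = [L T^-2] and [v/t] = [L T^-2]. These match, so the substitution replaces a quantity by one of the same dimensions and the result F = mv/t has LHS [L M T^-2] vs RHS [L M T^-2] — still consistent.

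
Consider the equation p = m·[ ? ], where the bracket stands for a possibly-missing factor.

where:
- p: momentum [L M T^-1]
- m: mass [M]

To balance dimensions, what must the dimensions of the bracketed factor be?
[L T^-1] — velocity (e.g. v)

p has dimensions [L M T^-1]; m has dimensions [M].
The bracketed factor must supply [L M T^-1] / [M] = [L T^-1].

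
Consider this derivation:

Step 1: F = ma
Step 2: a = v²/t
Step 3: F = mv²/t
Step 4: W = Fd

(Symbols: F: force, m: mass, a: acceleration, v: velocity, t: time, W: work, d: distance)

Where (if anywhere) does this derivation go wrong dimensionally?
Step 2

Step 1: F = ma → LHS [L M T^-2], RHS [L M T^-2] ✓
Step 2: a = v²/t → LHS [L T^-2], RHS [L^2 T^-3] ✗

The first dimensional inconsistency appears in step 2: a = v²/t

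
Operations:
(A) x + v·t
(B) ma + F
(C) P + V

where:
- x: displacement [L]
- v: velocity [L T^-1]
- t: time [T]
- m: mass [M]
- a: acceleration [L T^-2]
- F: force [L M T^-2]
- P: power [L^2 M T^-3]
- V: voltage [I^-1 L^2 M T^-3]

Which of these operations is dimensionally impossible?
(C) P + V

(A) x + v·t: x [L] and v·t [L] — same dimensions ✓
(B) ma + F: ma [L M T^-2] and F [L M T^-2] — same dimensions ✓
(C) P + V: P [L^2 M T^-3] and V [I^-1 L^2 M T^-3] — different dimensions cannot be added/subtracted ✗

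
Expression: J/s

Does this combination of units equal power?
Yes

The expression J/s has dimensions [L^2 M T^-3], which is exactly power [L^2 M T^-3].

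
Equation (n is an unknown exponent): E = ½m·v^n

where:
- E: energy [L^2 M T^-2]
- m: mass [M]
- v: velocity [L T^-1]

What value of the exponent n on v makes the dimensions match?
n = 2

E has dimensions [L^2 M T^-2]; v has dimensions [L T^-1].
The rest of the RHS has dimensions [M], so v^n must supply [L^2 T^-2].
With n = 2: ½m·v^2 has dimensions [L^2 M T^-2], matching the LHS ✓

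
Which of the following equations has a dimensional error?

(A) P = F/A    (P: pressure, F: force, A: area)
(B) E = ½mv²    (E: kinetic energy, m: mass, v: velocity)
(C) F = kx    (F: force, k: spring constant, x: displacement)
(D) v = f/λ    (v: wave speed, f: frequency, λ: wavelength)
(D) v = f/λ

The equation (D) v = f/λ is dimensionally incorrect.

LHS (v): [L T^-1]
RHS (f/λ): [L^-1 T^-1] ✗

The dimensions do not match. The other three equations balance.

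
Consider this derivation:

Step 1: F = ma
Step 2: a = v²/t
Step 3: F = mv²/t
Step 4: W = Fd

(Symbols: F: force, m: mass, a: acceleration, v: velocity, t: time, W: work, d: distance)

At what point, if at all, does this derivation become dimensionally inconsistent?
Step 2

Step 1: F = ma → LHS [L M T^-2], RHS [L M T^-2] ✓
Step 2: a = v²/t → LHS [L T^-2], RHS [L^2 T^-3] ✗

The first dimensional inconsistency appears in step 2: a = v²/t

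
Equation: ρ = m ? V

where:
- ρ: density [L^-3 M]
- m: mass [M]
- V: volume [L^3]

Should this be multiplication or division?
division (÷): ρ = m ÷ V

ρ [L^-3 M]; m [M]; V [L^3].
m × V → [L^3 M] ✗
m ÷ V → [L^-3 M] ✓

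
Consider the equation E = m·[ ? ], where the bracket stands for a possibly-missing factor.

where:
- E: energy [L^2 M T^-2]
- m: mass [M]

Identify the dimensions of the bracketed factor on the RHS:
[L^2 T^-2] — velocity squared (e.g. v²)

E has dimensions [L^2 M T^-2]; m has dimensions [M].
The bracketed factor must supply [L^2 M T^-2] / [M] = [L^2 T^-2].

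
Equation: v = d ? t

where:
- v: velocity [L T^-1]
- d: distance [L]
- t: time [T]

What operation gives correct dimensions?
division (÷): v = d ÷ t

v [L T^-1]; d [L]; t [T].
d × t → [L T] ✗
d ÷ t → [L T^-1] ✓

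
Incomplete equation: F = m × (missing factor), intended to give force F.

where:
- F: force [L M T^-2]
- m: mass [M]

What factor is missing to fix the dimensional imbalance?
a (acceleration), dimensions [L T^-2]

F has dimensions [L M T^-2] and m has dimensions [M].
The missing factor must have dimensions [L M T^-2] / [M] = [L T^-2], i.e. acceleration (a).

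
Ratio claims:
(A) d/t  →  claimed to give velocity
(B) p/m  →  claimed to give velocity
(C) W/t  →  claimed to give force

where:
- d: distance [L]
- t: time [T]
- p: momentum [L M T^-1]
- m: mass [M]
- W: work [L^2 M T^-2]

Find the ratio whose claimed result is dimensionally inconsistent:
(C) W/t does not give force

(A) d/t: [L T^-1] = velocity [L T^-1] ✓
(B) p/m: [L T^-1] = velocity [L T^-1] ✓
(C) W/t: [L^2 M T^-3] ≠ force [L M T^-2] ✗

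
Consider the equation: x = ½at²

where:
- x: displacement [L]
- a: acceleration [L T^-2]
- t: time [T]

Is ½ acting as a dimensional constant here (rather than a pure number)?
No

x has dimensions [L] and at² already has dimensions [L], so the equation balances without ½ contributing any dimensions. ½ is a pure (dimensionless) number; changing or removing it would not affect dimensional consistency.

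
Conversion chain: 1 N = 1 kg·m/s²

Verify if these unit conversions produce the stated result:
The chain is correct (no errors).

Correct: Newton is defined as kg·m/s²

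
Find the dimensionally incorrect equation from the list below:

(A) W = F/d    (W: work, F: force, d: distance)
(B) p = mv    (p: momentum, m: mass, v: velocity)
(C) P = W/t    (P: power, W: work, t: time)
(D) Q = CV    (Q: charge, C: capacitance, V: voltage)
(A) W = F/d

The equation (A) W = F/d is dimensionally incorrect.

LHS (W): [L^2 M T^-2]
RHS (F/d): [M T^-2] ✗

The dimensions do not match. The other three equations balance.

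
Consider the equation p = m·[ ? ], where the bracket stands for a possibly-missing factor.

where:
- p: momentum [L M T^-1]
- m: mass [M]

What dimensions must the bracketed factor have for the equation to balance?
[L T^-1] — velocity (e.g. v)

p has dimensions [L M T^-1]; m has dimensions [M].
The bracketed factor must supply [L M T^-1] / [M] = [L T^-1].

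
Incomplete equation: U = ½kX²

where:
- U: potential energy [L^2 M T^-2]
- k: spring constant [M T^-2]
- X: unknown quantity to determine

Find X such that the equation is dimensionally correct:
X = x (displacement), dimensions [L]

U has dimensions [L^2 M T^-2]; the rest of the RHS (½k) has dimensions [M T^-2].
So X² must have dimensions [L^2], i.e. X has dimensions [L] — X = x (displacement).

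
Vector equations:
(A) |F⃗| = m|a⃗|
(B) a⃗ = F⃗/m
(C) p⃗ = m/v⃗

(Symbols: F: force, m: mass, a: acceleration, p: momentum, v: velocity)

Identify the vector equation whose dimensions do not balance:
(C) p⃗ = m/v⃗

(A) |F⃗| = m|a⃗|: LHS [L M T^-2], RHS [L M T^-2] ✓ — magnitudes of vectors are scalars
(B) a⃗ = F⃗/m: LHS [L T^-2], RHS [L T^-2] ✓ — force (vector) divided by mass (scalar)
(C) p⃗ = m/v⃗: LHS [L M T^-1], RHS [L^-1 M T] ✗ — momentum is mass times velocity; should be mv⃗ (and division by a vector is undefined)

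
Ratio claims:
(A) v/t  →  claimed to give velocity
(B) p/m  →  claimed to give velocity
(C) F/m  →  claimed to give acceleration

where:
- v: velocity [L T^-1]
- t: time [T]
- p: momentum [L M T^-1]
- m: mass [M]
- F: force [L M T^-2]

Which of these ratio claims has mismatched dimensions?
(A) v/t does not give velocity

(A) v/t: [L T^-2] ≠ velocity [L T^-1] ✗
(B) p/m: [L T^-1] = velocity [L T^-1] ✓
(C) F/m: [L T^-2] = acceleration [L T^-2] ✓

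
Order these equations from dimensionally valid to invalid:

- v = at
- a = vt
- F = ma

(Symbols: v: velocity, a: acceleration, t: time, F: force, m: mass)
Dimensionally correct: v = at, F = ma
Dimensionally incorrect: a = vt
Ordered (correct first, then incorrect): v = at, F = ma, a = vt

- v = at: LHS [L T^-1], RHS [L T^-1] → correct ✓
- a = vt: LHS [L T^-2], RHS [L] → incorrect ✗
- F = ma: LHS [L M T^-2], RHS [L M T^-2] → correct ✓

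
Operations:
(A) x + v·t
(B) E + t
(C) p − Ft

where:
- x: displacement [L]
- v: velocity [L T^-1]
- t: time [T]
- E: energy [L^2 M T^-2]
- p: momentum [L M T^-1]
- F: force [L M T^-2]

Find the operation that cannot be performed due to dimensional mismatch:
(B) E + t

(A) x + v·t: x [L] and v·t [L] — same dimensions ✓
(B) E + t: E [L^2 M T^-2] and t [T] — different dimensions cannot be added/subtracted ✗
(C) p − Ft: p [L M T^-1] and Ft [L M T^-1] — same dimensions ✓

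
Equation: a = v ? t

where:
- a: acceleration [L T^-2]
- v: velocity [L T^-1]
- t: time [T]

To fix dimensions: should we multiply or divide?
division (÷): a = v ÷ t

a [L T^-2]; v [L T^-1]; t [T].
v × t → [L] ✗
v ÷ t → [L T^-2] ✓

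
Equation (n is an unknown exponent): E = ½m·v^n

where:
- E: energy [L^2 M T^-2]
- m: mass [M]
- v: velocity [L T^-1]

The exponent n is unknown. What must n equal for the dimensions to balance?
n = 2

E has dimensions [L^2 M T^-2]; v has dimensions [L T^-1].
The rest of the RHS has dimensions [M], so v^n must supply [L^2 T^-2].
With n = 2: ½m·v^2 has dimensions [L^2 M T^-2], matching the LHS ✓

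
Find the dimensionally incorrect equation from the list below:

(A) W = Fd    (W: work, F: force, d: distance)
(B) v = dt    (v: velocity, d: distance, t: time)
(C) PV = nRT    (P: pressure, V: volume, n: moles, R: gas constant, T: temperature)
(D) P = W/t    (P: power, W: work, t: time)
(B) v = dt

The equation (B) v = dt is dimensionally incorrect.

LHS (v): [L T^-1]
RHS (dt): [L T] ✗

The dimensions do not match. The other three equations balance.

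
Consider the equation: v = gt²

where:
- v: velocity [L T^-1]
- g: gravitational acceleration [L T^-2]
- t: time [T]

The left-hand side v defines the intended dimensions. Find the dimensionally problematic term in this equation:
The right-hand side term gt²

v has dimensions [L T^-1], but gt² has dimensions [L], so the term gt² is dimensionally wrong for v.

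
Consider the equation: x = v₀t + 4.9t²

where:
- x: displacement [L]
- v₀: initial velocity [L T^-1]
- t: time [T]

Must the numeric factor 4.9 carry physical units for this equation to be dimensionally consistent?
Yes

x has dimensions [L], while t² alone has dimensions [T^2]. For the equation to balance, the factor 4.9 must carry dimensions [L T^-2] — it is a dimensional constant (a numerical value of a physical quantity with its units suppressed), not a pure number.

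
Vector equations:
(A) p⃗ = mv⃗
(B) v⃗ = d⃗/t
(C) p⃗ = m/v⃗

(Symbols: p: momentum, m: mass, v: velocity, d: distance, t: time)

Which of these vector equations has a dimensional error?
(C) p⃗ = m/v⃗

(A) p⃗ = mv⃗: LHS [L M T^-1], RHS [L M T^-1] ✓ — mass (scalar) times velocity (vector)
(B) v⃗ = d⃗/t: LHS [L T^-1], RHS [L T^-1] ✓ — displacement (vector) divided by time (scalar)
(C) p⃗ = m/v⃗: LHS [L M T^-1], RHS [L^-1 M T] ✗ — momentum is mass times velocity; should be mv⃗ (and division by a vector is undefined)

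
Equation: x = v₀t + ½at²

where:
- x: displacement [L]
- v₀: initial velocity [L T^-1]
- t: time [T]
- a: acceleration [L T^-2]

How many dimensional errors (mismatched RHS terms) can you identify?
0

LHS x: [L]
- v₀t: [L] ✓
- ½at²: [L] ✓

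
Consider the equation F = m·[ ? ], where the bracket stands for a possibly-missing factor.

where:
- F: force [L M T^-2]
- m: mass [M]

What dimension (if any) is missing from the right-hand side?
[L T^-2] — acceleration (e.g. a)

F has dimensions [L M T^-2]; m has dimensions [M].
The bracketed factor must supply [L M T^-2] / [M] = [L T^-2].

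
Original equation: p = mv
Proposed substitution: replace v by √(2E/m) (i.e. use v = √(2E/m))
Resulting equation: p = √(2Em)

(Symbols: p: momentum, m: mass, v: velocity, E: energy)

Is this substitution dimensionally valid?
Yes

[v] = [L T^-1] and [√(2E/m)] = [L T^-1]. These match, so the substitution replaces a quantity by one of the same dimensions and the result p = √(2Em) has LHS [L M T^-1] vs RHS [L M T^-1] — still consistent.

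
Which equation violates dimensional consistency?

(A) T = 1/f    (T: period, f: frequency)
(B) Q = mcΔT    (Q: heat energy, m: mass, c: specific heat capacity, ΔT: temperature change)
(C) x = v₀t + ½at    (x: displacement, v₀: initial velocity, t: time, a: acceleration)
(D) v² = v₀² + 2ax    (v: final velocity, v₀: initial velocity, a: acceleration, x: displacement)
(C) x = v₀t + ½at

The equation (C) x = v₀t + ½at is dimensionally incorrect.

LHS (x): [L]
RHS terms:
  - v₀t: [L] ✓
  - ½at: [L T^-1] ✗ (does not match LHS)

The dimensions do not match. The other three equations balance.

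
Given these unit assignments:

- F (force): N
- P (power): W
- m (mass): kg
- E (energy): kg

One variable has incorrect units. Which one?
E

The variable E (energy) should have units J, not kg.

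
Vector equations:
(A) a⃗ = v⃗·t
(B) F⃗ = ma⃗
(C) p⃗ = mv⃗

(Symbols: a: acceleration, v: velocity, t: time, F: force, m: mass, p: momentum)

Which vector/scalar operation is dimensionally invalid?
(A) a⃗ = v⃗·t

(A) a⃗ = v⃗·t: LHS [L T^-2], RHS [L] ✗ — acceleration is velocity per time; should be v⃗/t
(B) F⃗ = ma⃗: LHS [L M T^-2], RHS [L M T^-2] ✓ — Force and acceleration are vectors, mass is a scalar
(C) p⃗ = mv⃗: LHS [L M T^-1], RHS [L M T^-1] ✓ — mass (scalar) times velocity (vector)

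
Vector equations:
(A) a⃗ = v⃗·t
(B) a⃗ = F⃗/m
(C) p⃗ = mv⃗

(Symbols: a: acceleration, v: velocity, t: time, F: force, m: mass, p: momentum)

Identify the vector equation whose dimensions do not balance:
(A) a⃗ = v⃗·t

(A) a⃗ = v⃗·t: LHS [L T^-2], RHS [L] ✗ — acceleration is velocity per time; should be v⃗/t
(B) a⃗ = F⃗/m: LHS [L T^-2], RHS [L T^-2] ✓ — force (vector) divided by mass (scalar)
(C) p⃗ = mv⃗: LHS [L M T^-1], RHS [L M T^-1] ✓ — mass (scalar) times velocity (vector)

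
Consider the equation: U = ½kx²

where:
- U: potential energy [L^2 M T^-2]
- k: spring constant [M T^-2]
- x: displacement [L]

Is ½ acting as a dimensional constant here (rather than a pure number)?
No

U has dimensions [L^2 M T^-2] and kx² already has dimensions [L^2 M T^-2], so the equation balances without ½ contributing any dimensions. ½ is a pure (dimensionless) number; changing or removing it would not affect dimensional consistency.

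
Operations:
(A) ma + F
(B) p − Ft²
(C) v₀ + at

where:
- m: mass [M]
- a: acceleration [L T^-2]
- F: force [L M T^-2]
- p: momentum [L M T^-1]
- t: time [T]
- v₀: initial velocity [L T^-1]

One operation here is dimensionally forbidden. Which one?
(B) p − Ft²

(A) ma + F: ma [L M T^-2] and F [L M T^-2] — same dimensions ✓
(B) p − Ft²: p [L M T^-1] and Ft² [L M] — different dimensions cannot be added/subtracted ✗
(C) v₀ + at: v₀ [L T^-1] and at [L T^-1] — same dimensions ✓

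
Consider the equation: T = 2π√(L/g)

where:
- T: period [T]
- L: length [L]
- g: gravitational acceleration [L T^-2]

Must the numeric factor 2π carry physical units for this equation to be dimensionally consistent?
No

T has dimensions [T] and √(L/g) already has dimensions [T], so the equation balances without 2π contributing any dimensions. 2π is a pure (dimensionless) number; changing or removing it would not affect dimensional consistency.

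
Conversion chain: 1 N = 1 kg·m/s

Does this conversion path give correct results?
The chain is incorrect (it contains an error).

Incorrect: Newton is kg·m/s², not kg·m/s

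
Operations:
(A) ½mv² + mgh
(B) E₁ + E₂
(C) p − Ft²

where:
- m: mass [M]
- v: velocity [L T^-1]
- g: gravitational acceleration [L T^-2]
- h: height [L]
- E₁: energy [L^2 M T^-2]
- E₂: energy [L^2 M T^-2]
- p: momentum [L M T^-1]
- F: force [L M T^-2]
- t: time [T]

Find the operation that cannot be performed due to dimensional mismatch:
(C) p − Ft²

(A) ½mv² + mgh: ½mv² [L^2 M T^-2] and mgh [L^2 M T^-2] — same dimensions ✓
(B) E₁ + E₂: E₁ [L^2 M T^-2] and E₂ [L^2 M T^-2] — same dimensions ✓
(C) p − Ft²: p [L M T^-1] and Ft² [L M] — different dimensions cannot be added/subtracted ✗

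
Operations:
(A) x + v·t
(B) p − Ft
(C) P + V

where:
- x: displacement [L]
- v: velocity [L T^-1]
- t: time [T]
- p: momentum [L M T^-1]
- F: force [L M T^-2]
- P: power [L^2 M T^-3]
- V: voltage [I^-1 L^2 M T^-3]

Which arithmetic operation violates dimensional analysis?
(C) P + V

(A) x + v·t: x [L] and v·t [L] — same dimensions ✓
(B) p − Ft: p [L M T^-1] and Ft [L M T^-1] — same dimensions ✓
(C) P + V: P [L^2 M T^-3] and V [I^-1 L^2 M T^-3] — different dimensions cannot be added/subtracted ✗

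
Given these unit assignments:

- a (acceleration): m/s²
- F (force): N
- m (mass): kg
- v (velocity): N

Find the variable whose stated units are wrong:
v

The variable v (velocity) should have units m/s, not N.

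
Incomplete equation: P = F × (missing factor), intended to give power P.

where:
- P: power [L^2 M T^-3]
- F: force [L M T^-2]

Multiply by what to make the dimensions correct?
v (velocity), dimensions [L T^-1]

P has dimensions [L^2 M T^-3] and F has dimensions [L M T^-2].
The missing factor must have dimensions [L^2 M T^-3] / [L M T^-2] = [L T^-1], i.e. velocity (v).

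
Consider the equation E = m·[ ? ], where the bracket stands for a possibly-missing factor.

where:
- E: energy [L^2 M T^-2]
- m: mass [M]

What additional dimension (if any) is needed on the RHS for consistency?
[L^2 T^-2] — velocity squared (e.g. v²)

E has dimensions [L^2 M T^-2]; m has dimensions [M].
The bracketed factor must supply [L^2 M T^-2] / [M] = [L^2 T^-2].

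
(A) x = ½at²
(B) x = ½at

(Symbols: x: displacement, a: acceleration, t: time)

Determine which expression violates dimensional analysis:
(B)

(A) x = ½at²: LHS [L], RHS [L] ✓
(B) x = ½at: LHS [L], RHS [L T^-1] ✗

Expression (B) x = ½at is dimensionally incorrect.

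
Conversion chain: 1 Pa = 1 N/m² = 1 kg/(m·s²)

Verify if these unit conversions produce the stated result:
The chain is correct (no errors).

Correct: Pascal is Newton per square meter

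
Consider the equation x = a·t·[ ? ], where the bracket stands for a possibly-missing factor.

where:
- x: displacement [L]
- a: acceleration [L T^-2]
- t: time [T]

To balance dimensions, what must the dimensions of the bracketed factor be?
[T] — time (e.g. t)

x has dimensions [L]; a·t has dimensions [L T^-1].
The bracketed factor must supply [L] / [L T^-1] = [T].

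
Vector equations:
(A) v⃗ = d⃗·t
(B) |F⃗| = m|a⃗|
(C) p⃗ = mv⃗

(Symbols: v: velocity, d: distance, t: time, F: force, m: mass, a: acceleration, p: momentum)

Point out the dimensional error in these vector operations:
(A) v⃗ = d⃗·t

(A) v⃗ = d⃗·t: LHS [L T^-1], RHS [L T] ✗ — velocity is displacement per time; should be d⃗/t
(B) |F⃗| = m|a⃗|: LHS [L M T^-2], RHS [L M T^-2] ✓ — magnitudes of vectors are scalars
(C) p⃗ = mv⃗: LHS [L M T^-1], RHS [L M T^-1] ✓ — mass (scalar) times velocity (vector)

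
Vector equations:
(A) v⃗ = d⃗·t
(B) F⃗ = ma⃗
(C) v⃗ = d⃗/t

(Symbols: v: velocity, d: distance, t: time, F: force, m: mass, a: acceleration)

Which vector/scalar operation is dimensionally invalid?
(A) v⃗ = d⃗·t

(A) v⃗ = d⃗·t: LHS [L T^-1], RHS [L T] ✗ — velocity is displacement per time; should be d⃗/t
(B) F⃗ = ma⃗: LHS [L M T^-2], RHS [L M T^-2] ✓ — Force and acceleration are vectors, mass is a scalar
(C) v⃗ = d⃗/t: LHS [L T^-1], RHS [L T^-1] ✓ — displacement (vector) divided by time (scalar)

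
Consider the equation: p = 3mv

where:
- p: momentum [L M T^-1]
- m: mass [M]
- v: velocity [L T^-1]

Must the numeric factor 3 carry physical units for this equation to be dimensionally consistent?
No

p has dimensions [L M T^-1] and mv already has dimensions [L M T^-1], so the equation balances without 3 contributing any dimensions. 3 is a pure (dimensionless) number; changing or removing it would not affect dimensional consistency.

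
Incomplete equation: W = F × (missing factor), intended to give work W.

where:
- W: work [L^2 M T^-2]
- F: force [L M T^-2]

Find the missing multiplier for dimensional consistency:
d (distance), dimensions [L]

W has dimensions [L^2 M T^-2] and F has dimensions [L M T^-2].
The missing factor must have dimensions [L^2 M T^-2] / [L M T^-2] = [L], i.e. distance (d).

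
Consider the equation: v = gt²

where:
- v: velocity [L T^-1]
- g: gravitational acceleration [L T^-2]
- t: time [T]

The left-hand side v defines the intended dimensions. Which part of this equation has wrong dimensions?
The right-hand side term gt²

v has dimensions [L T^-1], but gt² has dimensions [L], so the term gt² is dimensionally wrong for v.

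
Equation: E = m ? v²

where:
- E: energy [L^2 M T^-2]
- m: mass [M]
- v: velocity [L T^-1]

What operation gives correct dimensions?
multiplication (×): E = m × v²

E [L^2 M T^-2]; m [M]; v² [L^2 T^-2].
m × v² → [L^2 M T^-2] ✓
m ÷ v² → [L^-2 M T^2] ✗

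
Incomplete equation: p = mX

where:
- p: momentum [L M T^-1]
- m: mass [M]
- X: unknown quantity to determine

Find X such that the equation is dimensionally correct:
X = v (velocity), dimensions [L T^-1]

p has dimensions [L M T^-1]; the rest of the RHS (m) has dimensions [M].
So X must have dimensions [L T^-1] — X = v (velocity).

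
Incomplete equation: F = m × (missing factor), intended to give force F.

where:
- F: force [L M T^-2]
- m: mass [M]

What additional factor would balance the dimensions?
a (acceleration), dimensions [L T^-2]

F has dimensions [L M T^-2] and m has dimensions [M].
The missing factor must have dimensions [L M T^-2] / [M] = [L T^-2], i.e. acceleration (a).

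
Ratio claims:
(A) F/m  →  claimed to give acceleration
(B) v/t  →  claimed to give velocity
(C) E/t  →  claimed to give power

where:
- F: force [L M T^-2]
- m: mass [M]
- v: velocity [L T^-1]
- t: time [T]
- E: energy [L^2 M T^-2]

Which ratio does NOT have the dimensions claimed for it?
(B) v/t does not give velocity

(A) F/m: [L T^-2] = acceleration [L T^-2] ✓
(B) v/t: [L T^-2] ≠ velocity [L T^-1] ✗
(C) E/t: [L^2 M T^-3] = power [L^2 M T^-3] ✓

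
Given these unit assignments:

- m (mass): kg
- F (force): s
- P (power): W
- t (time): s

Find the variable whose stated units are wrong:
F

The variable F (force) should have units N, not s.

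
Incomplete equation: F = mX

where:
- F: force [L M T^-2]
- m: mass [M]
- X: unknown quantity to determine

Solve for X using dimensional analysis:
X = a (acceleration), dimensions [L T^-2]

F has dimensions [L M T^-2]; the rest of the RHS (m) has dimensions [M].
So X must have dimensions [L T^-2] — X = a (acceleration).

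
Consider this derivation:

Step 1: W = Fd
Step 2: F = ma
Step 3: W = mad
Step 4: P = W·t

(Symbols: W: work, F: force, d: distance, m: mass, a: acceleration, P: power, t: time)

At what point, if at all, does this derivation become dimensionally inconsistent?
Step 4

Step 1: W = Fd → LHS [L^2 M T^-2], RHS [L^2 M T^-2] ✓
Step 2: F = ma → LHS [L M T^-2], RHS [L M T^-2] ✓
Step 3: W = mad → LHS [L^2 M T^-2], RHS [L^2 M T^-2] ✓
Step 4: P = W·t → LHS [L^2 M T^-3], RHS [L^2 M T^-1] ✗

The first dimensional inconsistency appears in step 4: P = W·t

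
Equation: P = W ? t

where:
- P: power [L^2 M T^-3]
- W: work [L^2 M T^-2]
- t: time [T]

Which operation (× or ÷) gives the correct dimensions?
division (÷): P = W ÷ t

P [L^2 M T^-3]; W [L^2 M T^-2]; t [T].
W × t → [L^2 M T^-1] ✗
W ÷ t → [L^2 M T^-3] ✓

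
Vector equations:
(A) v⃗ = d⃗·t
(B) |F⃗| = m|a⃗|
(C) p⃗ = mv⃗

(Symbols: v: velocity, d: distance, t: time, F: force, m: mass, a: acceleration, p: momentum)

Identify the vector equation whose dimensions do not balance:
(A) v⃗ = d⃗·t

(A) v⃗ = d⃗·t: LHS [L T^-1], RHS [L T] ✗ — velocity is displacement per time; should be d⃗/t
(B) |F⃗| = m|a⃗|: LHS [L M T^-2], RHS [L M T^-2] ✓ — magnitudes of vectors are scalars
(C) p⃗ = mv⃗: LHS [L M T^-1], RHS [L M T^-1] ✓ — mass (scalar) times velocity (vector)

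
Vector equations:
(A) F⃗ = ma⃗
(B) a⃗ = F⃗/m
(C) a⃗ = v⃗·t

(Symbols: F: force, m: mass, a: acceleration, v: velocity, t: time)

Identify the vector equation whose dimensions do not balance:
(C) a⃗ = v⃗·t

(A) F⃗ = ma⃗: LHS [L M T^-2], RHS [L M T^-2] ✓ — Force and acceleration are vectors, mass is a scalar
(B) a⃗ = F⃗/m: LHS [L T^-2], RHS [L T^-2] ✓ — force (vector) divided by mass (scalar)
(C) a⃗ = v⃗·t: LHS [L T^-2], RHS [L] ✗ — acceleration is velocity per time; should be v⃗/t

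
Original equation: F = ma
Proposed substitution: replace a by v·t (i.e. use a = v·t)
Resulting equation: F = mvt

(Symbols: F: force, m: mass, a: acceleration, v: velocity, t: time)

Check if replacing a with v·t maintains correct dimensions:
No

[a] = [L T^-2] and [v·t] = [L]. These differ, so the substitution replaces a quantity by one of different dimensions and the result F = mvt has LHS [L M T^-2] vs RHS [L M] — inconsistent.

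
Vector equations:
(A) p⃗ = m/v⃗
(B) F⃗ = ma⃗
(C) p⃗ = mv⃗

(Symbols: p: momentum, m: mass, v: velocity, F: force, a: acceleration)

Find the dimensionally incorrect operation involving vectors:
(A) p⃗ = m/v⃗

(A) p⃗ = m/v⃗: LHS [L M T^-1], RHS [L^-1 M T] ✗ — momentum is mass times velocity; should be mv⃗ (and division by a vector is undefined)
(B) F⃗ = ma⃗: LHS [L M T^-2], RHS [L M T^-2] ✓ — Force and acceleration are vectors, mass is a scalar
(C) p⃗ = mv⃗: LHS [L M T^-1], RHS [L M T^-1] ✓ — mass (scalar) times velocity (vector)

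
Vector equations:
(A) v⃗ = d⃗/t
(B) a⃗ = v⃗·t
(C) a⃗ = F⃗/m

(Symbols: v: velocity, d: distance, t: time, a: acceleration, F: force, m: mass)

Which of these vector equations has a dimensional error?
(B) a⃗ = v⃗·t

(A) v⃗ = d⃗/t: LHS [L T^-1], RHS [L T^-1] ✓ — displacement (vector) divided by time (scalar)
(B) a⃗ = v⃗·t: LHS [L T^-2], RHS [L] ✗ — acceleration is velocity per time; should be v⃗/t
(C) a⃗ = F⃗/m: LHS [L T^-2], RHS [L T^-2] ✓ — force (vector) divided by mass (scalar)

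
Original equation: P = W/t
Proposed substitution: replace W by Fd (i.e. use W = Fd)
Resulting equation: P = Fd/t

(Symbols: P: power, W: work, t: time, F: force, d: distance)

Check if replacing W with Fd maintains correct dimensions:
Yes

[W] = [L^2 M T^-2] and [Fd] = [L^2 M T^-2]. These match, so the substitution replaces a quantity by one of the same dimensions and the result P = Fd/t has LHS [L^2 M T^-3] vs RHS [L^2 M T^-3] — still consistent.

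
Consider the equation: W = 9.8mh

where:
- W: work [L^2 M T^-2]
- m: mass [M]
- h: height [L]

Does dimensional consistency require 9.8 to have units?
Yes

W has dimensions [L^2 M T^-2], while mh alone has dimensions [L M]. For the equation to balance, the factor 9.8 must carry dimensions [L T^-2] — it is a dimensional constant (a numerical value of a physical quantity with its units suppressed), not a pure number.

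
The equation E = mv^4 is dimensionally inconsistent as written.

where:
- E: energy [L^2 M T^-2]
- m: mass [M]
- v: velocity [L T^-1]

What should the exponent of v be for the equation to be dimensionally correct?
The exponent of v should be 2: E = mv^2

The LHS E has dimensions [L^2 M T^-2]; v has dimensions [L T^-1].
As written, the RHS mv^4 (exponent 4 on v) has dimensions [L^4 M T^-4], which does not match.
With exponent 2, the RHS mv^2 has dimensions [L^2 M T^-2], matching the LHS.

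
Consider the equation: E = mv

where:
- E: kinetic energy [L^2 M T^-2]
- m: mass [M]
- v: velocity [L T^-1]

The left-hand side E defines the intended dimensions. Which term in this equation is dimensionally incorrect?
The right-hand side term mv

E has dimensions [L^2 M T^-2], but mv has dimensions [L M T^-1], so the term mv is dimensionally wrong for E.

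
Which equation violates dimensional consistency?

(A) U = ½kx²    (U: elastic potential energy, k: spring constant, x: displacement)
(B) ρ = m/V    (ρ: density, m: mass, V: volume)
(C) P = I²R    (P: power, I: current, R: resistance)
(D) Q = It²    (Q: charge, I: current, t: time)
(D) Q = It²

The equation (D) Q = It² is dimensionally incorrect.

LHS (Q): [I T]
RHS (It²): [I T^2] ✗

The dimensions do not match. The other three equations balance.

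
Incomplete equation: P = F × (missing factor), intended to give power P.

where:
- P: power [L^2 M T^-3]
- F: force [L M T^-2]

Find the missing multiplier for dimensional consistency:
v (velocity), dimensions [L T^-1]

P has dimensions [L^2 M T^-3] and F has dimensions [L M T^-2].
The missing factor must have dimensions [L^2 M T^-3] / [L M T^-2] = [L T^-1], i.e. velocity (v).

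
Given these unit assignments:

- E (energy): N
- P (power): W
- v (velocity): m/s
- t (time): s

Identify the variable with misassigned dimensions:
E

The variable E (energy) should have units J, not N.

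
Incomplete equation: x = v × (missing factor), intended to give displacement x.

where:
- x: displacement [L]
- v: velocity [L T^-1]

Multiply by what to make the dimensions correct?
t (time), dimensions [T]

x has dimensions [L] and v has dimensions [L T^-1].
The missing factor must have dimensions [L] / [L T^-1] = [T], i.e. time (t).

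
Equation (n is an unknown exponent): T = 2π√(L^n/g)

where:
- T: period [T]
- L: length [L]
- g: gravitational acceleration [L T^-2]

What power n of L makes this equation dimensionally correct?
n = 1

T has dimensions [T]; L has dimensions [L].
With n = 1: 2π√(L^1/g) has dimensions [T], matching the LHS ✓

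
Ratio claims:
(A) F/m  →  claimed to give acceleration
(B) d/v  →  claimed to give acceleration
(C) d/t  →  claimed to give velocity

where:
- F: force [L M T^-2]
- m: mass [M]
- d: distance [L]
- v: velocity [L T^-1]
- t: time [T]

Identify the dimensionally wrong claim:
(B) d/v does not give acceleration

(A) F/m: [L T^-2] = acceleration [L T^-2] ✓
(B) d/v: [T] ≠ acceleration [L T^-2] ✗
(C) d/t: [L T^-1] = velocity [L T^-1] ✓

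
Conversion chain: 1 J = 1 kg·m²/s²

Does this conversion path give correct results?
The chain is correct (no errors).

Correct: Joule is defined as kg·m²/s²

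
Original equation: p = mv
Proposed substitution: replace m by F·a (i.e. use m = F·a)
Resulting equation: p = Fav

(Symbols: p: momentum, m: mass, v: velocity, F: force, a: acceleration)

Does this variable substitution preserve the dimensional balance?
No

[m] = [M] and [F·a] = [L^2 M T^-4]. These differ, so the substitution replaces a quantity by one of different dimensions and the result p = Fav has LHS [L M T^-1] vs RHS [L^3 M T^-5] — inconsistent.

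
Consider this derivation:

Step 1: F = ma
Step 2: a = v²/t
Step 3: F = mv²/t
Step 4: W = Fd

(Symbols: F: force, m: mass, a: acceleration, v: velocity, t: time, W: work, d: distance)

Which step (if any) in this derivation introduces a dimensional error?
Step 2

Step 1: F = ma → LHS [L M T^-2], RHS [L M T^-2] ✓
Step 2: a = v²/t → LHS [L T^-2], RHS [L^2 T^-3] ✗

The first dimensional inconsistency appears in step 2: a = v²/t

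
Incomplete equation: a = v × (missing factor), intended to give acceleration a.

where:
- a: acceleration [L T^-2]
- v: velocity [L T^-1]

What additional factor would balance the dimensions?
1/t (inverse time), dimensions [T^-1]

a has dimensions [L T^-2] and v has dimensions [L T^-1].
The missing factor must have dimensions [L T^-2] / [L T^-1] = [T^-1], i.e. inverse time (1/t).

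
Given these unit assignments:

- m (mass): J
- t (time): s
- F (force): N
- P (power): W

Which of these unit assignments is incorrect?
m

The variable m (mass) should have units kg, not J.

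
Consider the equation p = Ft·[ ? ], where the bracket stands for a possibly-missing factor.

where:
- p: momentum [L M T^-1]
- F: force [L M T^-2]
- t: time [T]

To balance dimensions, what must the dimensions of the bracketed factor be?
Nothing is missing — the bracketed factor must be dimensionless.

p has dimensions [L M T^-1] and Ft already has dimensions [L M T^-1], so p = Ft is dimensionally complete.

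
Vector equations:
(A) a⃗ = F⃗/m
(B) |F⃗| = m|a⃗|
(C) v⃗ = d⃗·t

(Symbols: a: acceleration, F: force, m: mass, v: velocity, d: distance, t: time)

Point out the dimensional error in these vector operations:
(C) v⃗ = d⃗·t

(A) a⃗ = F⃗/m: LHS [L T^-2], RHS [L T^-2] ✓ — force (vector) divided by mass (scalar)
(B) |F⃗| = m|a⃗|: LHS [L M T^-2], RHS [L M T^-2] ✓ — magnitudes of vectors are scalars
(C) v⃗ = d⃗·t: LHS [L T^-1], RHS [L T] ✗ — velocity is displacement per time; should be d⃗/t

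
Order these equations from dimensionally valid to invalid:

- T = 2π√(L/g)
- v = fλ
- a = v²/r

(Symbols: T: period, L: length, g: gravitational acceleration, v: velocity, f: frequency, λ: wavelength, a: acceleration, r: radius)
Dimensionally correct: T = 2π√(L/g), v = fλ, a = v²/r
Dimensionally incorrect: none
Ordered (correct first, then incorrect): T = 2π√(L/g), v = fλ, a = v²/r

- T = 2π√(L/g): LHS [T], RHS [T] → correct ✓
- v = fλ: LHS [L T^-1], RHS [L T^-1] → correct ✓
- a = v²/r: LHS [L T^-2], RHS [L T^-2] → correct ✓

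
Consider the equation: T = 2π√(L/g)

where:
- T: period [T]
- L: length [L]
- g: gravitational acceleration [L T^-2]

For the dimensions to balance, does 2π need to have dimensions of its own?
No

T has dimensions [T] and √(L/g) already has dimensions [T], so the equation balances without 2π contributing any dimensions. 2π is a pure (dimensionless) number; changing or removing it would not affect dimensional consistency.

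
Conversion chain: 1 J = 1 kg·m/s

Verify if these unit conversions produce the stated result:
The chain is incorrect (it contains an error).

Incorrect: Joule is kg·m²/s², not kg·m/s (that is momentum)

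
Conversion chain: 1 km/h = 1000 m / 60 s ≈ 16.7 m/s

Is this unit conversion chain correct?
The chain is incorrect (it contains an error).

Incorrect: 1 h = 3600 s, not 60 s (1 km/h ≈ 0.278 m/s)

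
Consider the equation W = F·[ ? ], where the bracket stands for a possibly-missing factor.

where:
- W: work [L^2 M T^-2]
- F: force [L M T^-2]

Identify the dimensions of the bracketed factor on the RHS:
[L] — length (e.g. a distance d)

W has dimensions [L^2 M T^-2]; F has dimensions [L M T^-2].
The bracketed factor must supply [L^2 M T^-2] / [L M T^-2] = [L].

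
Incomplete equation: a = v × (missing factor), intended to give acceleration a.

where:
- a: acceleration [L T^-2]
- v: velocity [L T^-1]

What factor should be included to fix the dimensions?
1/t (inverse time), dimensions [T^-1]

a has dimensions [L T^-2] and v has dimensions [L T^-1].
The missing factor must have dimensions [L T^-2] / [L T^-1] = [T^-1], i.e. inverse time (1/t).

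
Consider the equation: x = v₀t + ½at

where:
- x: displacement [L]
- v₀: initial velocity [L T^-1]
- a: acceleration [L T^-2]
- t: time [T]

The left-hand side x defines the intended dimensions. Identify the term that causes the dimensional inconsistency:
The term ½at

Checking each RHS term against the LHS:
- v₀t: [L] — matches x [L] ✓
- ½at: [L T^-1] — does NOT match x [L] ✗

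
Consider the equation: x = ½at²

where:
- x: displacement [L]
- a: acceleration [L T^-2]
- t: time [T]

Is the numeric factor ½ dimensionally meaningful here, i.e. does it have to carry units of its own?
No

x has dimensions [L] and at² already has dimensions [L], so the equation balances without ½ contributing any dimensions. ½ is a pure (dimensionless) number; changing or removing it would not affect dimensional consistency.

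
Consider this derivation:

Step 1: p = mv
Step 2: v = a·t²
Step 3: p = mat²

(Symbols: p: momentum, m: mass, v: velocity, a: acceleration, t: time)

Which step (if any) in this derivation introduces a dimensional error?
Step 2

Step 1: p = mv → LHS [L M T^-1], RHS [L M T^-1] ✓
Step 2: v = a·t² → LHS [L T^-1], RHS [L] ✗

The first dimensional inconsistency appears in step 2: v = a·t²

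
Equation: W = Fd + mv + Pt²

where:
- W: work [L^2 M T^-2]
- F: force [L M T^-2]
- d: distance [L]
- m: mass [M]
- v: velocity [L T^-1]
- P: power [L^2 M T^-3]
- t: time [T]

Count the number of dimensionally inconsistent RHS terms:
2

LHS W: [L^2 M T^-2]
- Fd: [L^2 M T^-2] ✓
- mv: [L M T^-1] ✗
- Pt²: [L^2 M T^-1] ✗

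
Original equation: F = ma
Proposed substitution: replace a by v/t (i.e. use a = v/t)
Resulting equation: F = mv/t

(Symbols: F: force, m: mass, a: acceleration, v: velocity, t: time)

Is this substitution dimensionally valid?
Yes

[a] = [L T^-2] and [v/t] = [L T^-2]. These match, so the substitution replaces a quantity by one of the same dimensions and the result F = mv/t has LHS [L M T^-2] vs RHS [L M T^-2] — still consistent.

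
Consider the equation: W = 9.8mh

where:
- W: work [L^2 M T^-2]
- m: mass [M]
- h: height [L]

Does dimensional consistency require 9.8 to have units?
Yes

W has dimensions [L^2 M T^-2], while mh alone has dimensions [L M]. For the equation to balance, the factor 9.8 must carry dimensions [L T^-2] — it is a dimensional constant (a numerical value of a physical quantity with its units suppressed), not a pure number.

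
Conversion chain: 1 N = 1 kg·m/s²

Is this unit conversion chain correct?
The chain is correct (no errors).

Correct: Newton is defined as kg·m/s²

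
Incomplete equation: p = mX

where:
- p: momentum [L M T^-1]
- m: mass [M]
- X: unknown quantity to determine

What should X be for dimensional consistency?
X = v (velocity), dimensions [L T^-1]

p has dimensions [L M T^-1]; the rest of the RHS (m) has dimensions [M].
So X must have dimensions [L T^-1] — X = v (velocity).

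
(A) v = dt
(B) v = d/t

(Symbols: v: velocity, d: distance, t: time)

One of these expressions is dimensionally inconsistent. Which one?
(A)

(A) v = dt: LHS [L T^-1], RHS [L T] ✗
(B) v = d/t: LHS [L T^-1], RHS [L T^-1] ✓

Expression (A) v = dt is dimensionally incorrect.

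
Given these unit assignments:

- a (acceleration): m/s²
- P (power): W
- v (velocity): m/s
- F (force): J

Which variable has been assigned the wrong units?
F

The variable F (force) should have units N, not J.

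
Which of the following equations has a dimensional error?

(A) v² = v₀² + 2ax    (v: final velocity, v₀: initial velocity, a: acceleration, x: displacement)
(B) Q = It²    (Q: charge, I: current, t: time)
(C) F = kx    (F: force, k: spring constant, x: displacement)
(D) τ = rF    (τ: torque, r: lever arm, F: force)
(B) Q = It²

The equation (B) Q = It² is dimensionally incorrect.

LHS (Q): [I T]
RHS (It²): [I T^2] ✗

The dimensions do not match. The other three equations balance.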